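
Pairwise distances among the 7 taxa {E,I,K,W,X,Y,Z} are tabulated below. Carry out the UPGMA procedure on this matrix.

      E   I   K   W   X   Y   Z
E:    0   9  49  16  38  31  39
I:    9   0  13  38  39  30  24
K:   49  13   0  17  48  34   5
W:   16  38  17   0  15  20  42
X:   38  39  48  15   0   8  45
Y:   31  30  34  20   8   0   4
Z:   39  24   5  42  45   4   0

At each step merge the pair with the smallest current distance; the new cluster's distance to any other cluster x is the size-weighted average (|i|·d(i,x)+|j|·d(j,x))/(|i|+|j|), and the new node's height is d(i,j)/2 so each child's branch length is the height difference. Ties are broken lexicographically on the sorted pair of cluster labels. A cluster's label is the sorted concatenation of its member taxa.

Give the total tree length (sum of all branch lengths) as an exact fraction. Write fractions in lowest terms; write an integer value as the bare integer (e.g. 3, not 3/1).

step 1: merge (Y,Z) at d=4; branch lengths Y→2, Z→2; new cluster YZ
  updated: d(E,YZ)=35, d(I,YZ)=27, d(K,YZ)=39/2, d(W,YZ)=31, d(X,YZ)=53/2
step 2: merge (E,I) at d=9; branch lengths E→9/2, I→9/2; new cluster EI
  updated: d(EI,K)=31, d(EI,W)=27, d(EI,X)=77/2, d(EI,YZ)=31
step 3: merge (W,X) at d=15; branch lengths W→15/2, X→15/2; new cluster WX
  updated: d(EI,WX)=131/4, d(K,WX)=65/2, d(WX,YZ)=115/4
step 4: merge (K,YZ) at d=39/2; branch lengths K→39/4, YZ→31/4; new cluster KYZ
  updated: d(EI,KYZ)=31, d(KYZ,WX)=30
step 5: merge (KYZ,WX) at d=30; branch lengths KYZ→21/4, WX→15/2; new cluster KWXYZ
  updated: d(EI,KWXYZ)=317/10
step 6: merge (EI,KWXYZ) at d=317/10; branch lengths EI→227/20, KWXYZ→17/20; new cluster EIKWXYZ
final tree: ((E:9/2,I:9/2):227/20,((K:39/4,(Y:2,Z:2):31/4):21/4,(W:15/2,X:15/2):15/2):17/20)
total length: 1409/20

1409/20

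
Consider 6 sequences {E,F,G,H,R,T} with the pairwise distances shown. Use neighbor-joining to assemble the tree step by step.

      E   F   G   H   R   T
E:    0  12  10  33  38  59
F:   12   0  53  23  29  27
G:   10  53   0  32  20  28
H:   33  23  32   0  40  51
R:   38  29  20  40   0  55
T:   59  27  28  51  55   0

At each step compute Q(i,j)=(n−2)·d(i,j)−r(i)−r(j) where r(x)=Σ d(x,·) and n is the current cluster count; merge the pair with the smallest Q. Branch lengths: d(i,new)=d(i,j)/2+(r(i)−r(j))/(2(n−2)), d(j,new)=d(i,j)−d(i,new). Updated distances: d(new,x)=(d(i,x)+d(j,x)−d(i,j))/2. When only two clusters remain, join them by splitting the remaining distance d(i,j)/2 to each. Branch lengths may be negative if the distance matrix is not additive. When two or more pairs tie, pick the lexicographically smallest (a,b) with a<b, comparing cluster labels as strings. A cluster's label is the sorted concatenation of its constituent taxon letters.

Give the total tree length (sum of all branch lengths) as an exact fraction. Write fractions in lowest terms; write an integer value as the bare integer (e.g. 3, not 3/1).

iteration 1: select F,T (d=27, Q=-256); attach at lengths (4, 23); label the merged cluster FT
  updated: d(E,FT)=22, d(FT,G)=27, d(FT,H)=47/2, d(FT,R)=57/2
iteration 2: select E,G (d=10, Q=-162); attach at lengths (22/3, 8/3); label the merged cluster EG
  updated: d(EG,FT)=39/2, d(EG,H)=55/2, d(EG,R)=24
iteration 3: select EG,R (d=24, Q=-231/2); attach at lengths (53/8, 139/8); label the merged cluster EGR
  updated: d(EGR,FT)=12, d(EGR,H)=87/4
iteration 4: select EGR,FT (d=12, Q=-229/4); attach at lengths (41/8, 55/8); label the merged cluster EFGRT
  updated: d(EFGRT,H)=133/8
iteration 5: select EFGRT,H (d=133/8); attach at lengths (133/16, 133/16); label the merged cluster EFGHRT
final tree: ((((E:22/3,G:8/3):53/8,R:139/8):41/8,(F:4,T:23):55/8):133/16,H:133/16)
total length: 717/8

717/8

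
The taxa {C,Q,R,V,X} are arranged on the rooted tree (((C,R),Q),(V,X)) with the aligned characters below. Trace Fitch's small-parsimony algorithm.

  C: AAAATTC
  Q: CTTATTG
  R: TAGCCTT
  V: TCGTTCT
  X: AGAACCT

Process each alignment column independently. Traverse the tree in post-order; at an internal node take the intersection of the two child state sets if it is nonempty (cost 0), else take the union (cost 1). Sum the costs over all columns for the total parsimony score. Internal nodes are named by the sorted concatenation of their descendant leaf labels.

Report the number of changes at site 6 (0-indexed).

2

site 0, node CR: C={A} ∪ R={T} → {A,T} (+1)
site 0, node CQR: CR={A,T} ∪ Q={C} → {A,C,T} (+1)
site 0, node VX: V={T} ∪ X={A} → {A,T} (+1)
site 0, node CQRVX: CQR={A,C,T} ∩ VX={A,T} → {A,T} (+0)
site 1, node CR: C={A} ∩ R={A} → {A} (+0)
site 1, node CQR: CR={A} ∪ Q={T} → {A,T} (+1)
site 1, node VX: V={C} ∪ X={G} → {C,G} (+1)
site 1, node CQRVX: CQR={A,T} ∪ VX={C,G} → {A,C,G,T} (+1)
site 2, node CR: C={A} ∪ R={G} → {A,G} (+1)
site 2, node CQR: CR={A,G} ∪ Q={T} → {A,G,T} (+1)
site 2, node VX: V={G} ∪ X={A} → {A,G} (+1)
site 2, node CQRVX: CQR={A,G,T} ∩ VX={A,G} → {A,G} (+0)
site 3, node CR: C={A} ∪ R={C} → {A,C} (+1)
site 3, node CQR: CR={A,C} ∩ Q={A} → {A} (+0)
site 3, node VX: V={T} ∪ X={A} → {A,T} (+1)
site 3, node CQRVX: CQR={A} ∩ VX={A,T} → {A} (+0)
site 4, node CR: C={T} ∪ R={C} → {C,T} (+1)
site 4, node CQR: CR={C,T} ∩ Q={T} → {T} (+0)
site 4, node VX: V={T} ∪ X={C} → {C,T} (+1)
site 4, node CQRVX: CQR={T} ∩ VX={C,T} → {T} (+0)
site 5, node CR: C={T} ∩ R={T} → {T} (+0)
site 5, node CQR: CR={T} ∩ Q={T} → {T} (+0)
site 5, node VX: V={C} ∩ X={C} → {C} (+0)
site 5, node CQRVX: CQR={T} ∪ VX={C} → {C,T} (+1)
site 6, node CR: C={C} ∪ R={T} → {C,T} (+1)
site 6, node CQR: CR={C,T} ∪ Q={G} → {C,G,T} (+1)
site 6, node VX: V={T} ∩ X={T} → {T} (+0)
site 6, node CQRVX: CQR={C,G,T} ∩ VX={T} → {T} (+0)
per-site changes: [3, 3, 3, 2, 2, 1, 2]; total = 16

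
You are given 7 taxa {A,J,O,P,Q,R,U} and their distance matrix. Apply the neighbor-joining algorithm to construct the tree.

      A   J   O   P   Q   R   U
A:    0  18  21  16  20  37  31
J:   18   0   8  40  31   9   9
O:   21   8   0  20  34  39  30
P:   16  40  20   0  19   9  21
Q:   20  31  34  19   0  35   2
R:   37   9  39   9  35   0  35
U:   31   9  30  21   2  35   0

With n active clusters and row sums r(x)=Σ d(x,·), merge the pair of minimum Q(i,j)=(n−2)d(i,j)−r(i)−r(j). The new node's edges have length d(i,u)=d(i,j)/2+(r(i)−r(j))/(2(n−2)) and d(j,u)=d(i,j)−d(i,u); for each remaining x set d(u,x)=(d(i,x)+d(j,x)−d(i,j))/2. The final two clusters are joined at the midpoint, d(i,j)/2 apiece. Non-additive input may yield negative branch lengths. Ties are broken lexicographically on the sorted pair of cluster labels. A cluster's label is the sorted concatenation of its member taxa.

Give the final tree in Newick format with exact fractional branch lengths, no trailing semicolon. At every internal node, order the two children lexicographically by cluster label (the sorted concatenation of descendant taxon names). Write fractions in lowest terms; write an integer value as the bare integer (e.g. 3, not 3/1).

(((A:19/2,(J:2/3,O:22/3):6):11/4,(P:3/2,R:15/2):39/4):49/8,(Q:23/10,U:-3/10):49/8)

1. join Q+U (d=2, Q=-259) ⇒ QU; edges |Q|=23/10, |U|=-3/10
  updated: d(A,QU)=49/2, d(J,QU)=19, d(O,QU)=31, d(P,QU)=19, d(QU,R)=34
2. join P+R (d=9, Q=-196) ⇒ PR; edges |P|=3/2, |R|=15/2
  updated: d(A,PR)=22, d(J,PR)=20, d(O,PR)=25, d(PR,QU)=22
3. join J+O (d=8, Q=-126) ⇒ JO; edges |J|=2/3, |O|=22/3
  updated: d(A,JO)=31/2, d(JO,PR)=37/2, d(JO,QU)=21
4. join A+JO (d=31/2, Q=-86) ⇒ AJO; edges |A|=19/2, |JO|=6
  updated: d(AJO,PR)=25/2, d(AJO,QU)=15
5. join AJO+PR (d=25/2, Q=-99/2) ⇒ AJOPR; edges |AJO|=11/4, |PR|=39/4
  updated: d(AJOPR,QU)=49/4
6. join AJOPR+QU (d=49/4) ⇒ AJOPQRU; edges |AJOPR|=49/8, |QU|=49/8
final tree: (((A:19/2,(J:2/3,O:22/3):6):11/4,(P:3/2,R:15/2):39/4):49/8,(Q:23/10,U:-3/10):49/8)
total length: 237/4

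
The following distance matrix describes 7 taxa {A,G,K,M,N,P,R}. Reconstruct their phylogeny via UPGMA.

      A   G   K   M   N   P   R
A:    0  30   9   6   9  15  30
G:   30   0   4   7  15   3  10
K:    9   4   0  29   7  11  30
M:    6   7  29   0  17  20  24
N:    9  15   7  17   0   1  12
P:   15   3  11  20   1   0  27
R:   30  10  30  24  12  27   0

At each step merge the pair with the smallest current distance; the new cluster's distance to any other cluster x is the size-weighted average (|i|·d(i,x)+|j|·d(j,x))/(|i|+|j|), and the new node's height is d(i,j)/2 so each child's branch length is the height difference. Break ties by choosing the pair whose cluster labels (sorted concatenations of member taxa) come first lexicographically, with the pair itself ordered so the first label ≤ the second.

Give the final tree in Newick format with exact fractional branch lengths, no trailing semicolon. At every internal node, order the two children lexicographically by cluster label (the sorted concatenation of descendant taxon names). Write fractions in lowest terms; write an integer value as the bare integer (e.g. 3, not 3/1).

(((A:3,M:3):11/2,((G:2,K:2):5/2,(N:1/2,P:1/2):4):4):31/12,R:133/12)

iteration 1: select N,P (d=1); attach at lengths (1/2, 1/2); label the merged cluster NP
  updated: d(A,NP)=12, d(G,NP)=9, d(K,NP)=9, d(M,NP)=37/2, d(NP,R)=39/2
iteration 2: select G,K (d=4); attach at lengths (2, 2); label the merged cluster GK
  updated: d(A,GK)=39/2, d(GK,M)=18, d(GK,NP)=9, d(GK,R)=20
iteration 3: select A,M (d=6); attach at lengths (3, 3); label the merged cluster AM
  updated: d(AM,GK)=75/4, d(AM,NP)=61/4, d(AM,R)=27
iteration 4: select GK,NP (d=9); attach at lengths (5/2, 4); label the merged cluster GKNP
  updated: d(AM,GKNP)=17, d(GKNP,R)=79/4
iteration 5: select AM,GKNP (d=17); attach at lengths (11/2, 4); label the merged cluster AGKMNP
  updated: d(AGKMNP,R)=133/6
iteration 6: select AGKMNP,R (d=133/6); attach at lengths (31/12, 133/12); label the merged cluster AGKMNPR
final tree: (((A:3,M:3):11/2,((G:2,K:2):5/2,(N:1/2,P:1/2):4):4):31/12,R:133/12)
total length: 122/3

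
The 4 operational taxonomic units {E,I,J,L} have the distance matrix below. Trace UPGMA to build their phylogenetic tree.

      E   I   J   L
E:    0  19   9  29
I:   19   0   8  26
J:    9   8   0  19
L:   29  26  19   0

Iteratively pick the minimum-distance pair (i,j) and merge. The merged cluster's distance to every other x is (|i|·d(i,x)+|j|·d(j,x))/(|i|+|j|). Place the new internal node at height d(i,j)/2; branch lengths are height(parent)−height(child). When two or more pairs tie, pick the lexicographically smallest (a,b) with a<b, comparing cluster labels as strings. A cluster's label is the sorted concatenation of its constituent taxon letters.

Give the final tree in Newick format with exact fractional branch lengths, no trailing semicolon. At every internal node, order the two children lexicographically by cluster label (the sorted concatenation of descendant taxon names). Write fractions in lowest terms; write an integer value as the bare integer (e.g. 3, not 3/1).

step 1: merge (I,J) at d=8; branch lengths I→4, J→4; new cluster IJ
  updated: d(E,IJ)=14, d(IJ,L)=45/2
step 2: merge (E,IJ) at d=14; branch lengths E→7, IJ→3; new cluster EIJ
  updated: d(EIJ,L)=74/3
step 3: merge (EIJ,L) at d=74/3; branch lengths EIJ→16/3, L→37/3; new cluster EIJL
final tree: ((E:7,(I:4,J:4):3):16/3,L:37/3)
total length: 107/3

((E:7,(I:4,J:4):3):16/3,L:37/3)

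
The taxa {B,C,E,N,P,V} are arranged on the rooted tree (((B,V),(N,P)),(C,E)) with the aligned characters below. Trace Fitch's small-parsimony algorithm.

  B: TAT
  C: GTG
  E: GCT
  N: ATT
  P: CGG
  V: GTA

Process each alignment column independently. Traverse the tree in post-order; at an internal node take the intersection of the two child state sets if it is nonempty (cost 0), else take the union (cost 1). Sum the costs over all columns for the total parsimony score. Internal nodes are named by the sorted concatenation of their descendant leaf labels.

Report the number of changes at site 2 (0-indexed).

3

site 0, node BV: B={T} ∪ V={G} → {G,T} (+1)
site 0, node NP: N={A} ∪ P={C} → {A,C} (+1)
site 0, node BNPV: BV={G,T} ∪ NP={A,C} → {A,C,G,T} (+1)
site 0, node CE: C={G} ∩ E={G} → {G} (+0)
site 0, node BCENPV: BNPV={A,C,G,T} ∩ CE={G} → {G} (+0)
site 1, node BV: B={A} ∪ V={T} → {A,T} (+1)
site 1, node NP: N={T} ∪ P={G} → {G,T} (+1)
site 1, node BNPV: BV={A,T} ∩ NP={G,T} → {T} (+0)
site 1, node CE: C={T} ∪ E={C} → {C,T} (+1)
site 1, node BCENPV: BNPV={T} ∩ CE={C,T} → {T} (+0)
site 2, node BV: B={T} ∪ V={A} → {A,T} (+1)
site 2, node NP: N={T} ∪ P={G} → {G,T} (+1)
site 2, node BNPV: BV={A,T} ∩ NP={G,T} → {T} (+0)
site 2, node CE: C={G} ∪ E={T} → {G,T} (+1)
site 2, node BCENPV: BNPV={T} ∩ CE={G,T} → {T} (+0)
per-site changes: [3, 3, 3]; total = 9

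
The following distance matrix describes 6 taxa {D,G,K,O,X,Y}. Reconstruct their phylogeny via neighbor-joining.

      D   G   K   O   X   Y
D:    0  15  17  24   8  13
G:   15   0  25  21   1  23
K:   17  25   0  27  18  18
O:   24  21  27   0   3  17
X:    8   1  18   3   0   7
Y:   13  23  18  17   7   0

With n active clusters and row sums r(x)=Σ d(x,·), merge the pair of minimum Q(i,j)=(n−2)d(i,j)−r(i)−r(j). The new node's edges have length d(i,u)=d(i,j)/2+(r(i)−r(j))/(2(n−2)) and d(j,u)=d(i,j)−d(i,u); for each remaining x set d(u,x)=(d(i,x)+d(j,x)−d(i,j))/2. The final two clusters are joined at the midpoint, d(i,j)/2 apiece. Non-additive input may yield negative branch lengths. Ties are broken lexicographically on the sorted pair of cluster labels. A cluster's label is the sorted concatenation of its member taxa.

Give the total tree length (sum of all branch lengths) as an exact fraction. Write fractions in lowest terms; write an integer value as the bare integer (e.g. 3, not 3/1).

165/4

1. join G+X (d=1, Q=-118) ⇒ GX; edges |G|=13/2, |X|=-11/2
  updated: d(D,GX)=11, d(GX,K)=21, d(GX,O)=23/2, d(GX,Y)=29/2
2. join GX+O (d=23/2, Q=-103) ⇒ GOX; edges |GX|=13/6, |O|=28/3
  updated: d(D,GOX)=47/4, d(GOX,K)=73/4, d(GOX,Y)=10
3. join D+K (d=17, Q=-61) ⇒ DK; edges |D|=45/8, |K|=91/8
  updated: d(DK,GOX)=13/2, d(DK,Y)=7
4. join DK+GOX (d=13/2, Q=-47/2) ⇒ DGKOX; edges |DK|=7/4, |GOX|=19/4
  updated: d(DGKOX,Y)=21/4
5. join DGKOX+Y (d=21/4) ⇒ DGKOXY; edges |DGKOX|=21/8, |Y|=21/8
final tree: (((D:45/8,K:91/8):7/4,((G:13/2,X:-11/2):13/6,O:28/3):19/4):21/8,Y:21/8)
total length: 165/4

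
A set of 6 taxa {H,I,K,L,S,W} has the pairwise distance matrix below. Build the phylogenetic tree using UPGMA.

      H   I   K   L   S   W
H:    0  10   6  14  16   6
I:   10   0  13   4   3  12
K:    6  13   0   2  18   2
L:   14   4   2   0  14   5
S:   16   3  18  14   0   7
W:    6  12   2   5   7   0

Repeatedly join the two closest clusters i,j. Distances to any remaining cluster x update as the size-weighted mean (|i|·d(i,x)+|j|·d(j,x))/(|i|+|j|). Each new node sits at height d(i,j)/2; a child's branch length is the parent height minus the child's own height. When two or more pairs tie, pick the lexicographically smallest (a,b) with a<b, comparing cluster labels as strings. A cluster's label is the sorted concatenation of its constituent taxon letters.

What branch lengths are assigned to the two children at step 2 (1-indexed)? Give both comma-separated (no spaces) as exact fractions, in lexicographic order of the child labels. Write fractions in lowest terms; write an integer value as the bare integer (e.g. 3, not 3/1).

1. join K+L (d=2) ⇒ KL; edges |K|=1, |L|=1
  updated: d(H,KL)=10, d(I,KL)=17/2, d(KL,S)=16, d(KL,W)=7/2
2. join I+S (d=3) ⇒ IS; edges |I|=3/2, |S|=3/2
  updated: d(H,IS)=13, d(IS,KL)=49/4, d(IS,W)=19/2
3. join KL+W (d=7/2) ⇒ KLW; edges |KL|=3/4, |W|=7/4
  updated: d(H,KLW)=26/3, d(IS,KLW)=34/3
4. join H+KLW (d=26/3) ⇒ HKLW; edges |H|=13/3, |KLW|=31/12
  updated: d(HKLW,IS)=47/4
5. join HKLW+IS (d=47/4) ⇒ HIKLSW; edges |HKLW|=37/24, |IS|=35/8
final tree: ((H:13/3,((K:1,L:1):3/4,W:7/4):31/12):37/24,(I:3/2,S:3/2):35/8)
total length: 61/3

3/2,3/2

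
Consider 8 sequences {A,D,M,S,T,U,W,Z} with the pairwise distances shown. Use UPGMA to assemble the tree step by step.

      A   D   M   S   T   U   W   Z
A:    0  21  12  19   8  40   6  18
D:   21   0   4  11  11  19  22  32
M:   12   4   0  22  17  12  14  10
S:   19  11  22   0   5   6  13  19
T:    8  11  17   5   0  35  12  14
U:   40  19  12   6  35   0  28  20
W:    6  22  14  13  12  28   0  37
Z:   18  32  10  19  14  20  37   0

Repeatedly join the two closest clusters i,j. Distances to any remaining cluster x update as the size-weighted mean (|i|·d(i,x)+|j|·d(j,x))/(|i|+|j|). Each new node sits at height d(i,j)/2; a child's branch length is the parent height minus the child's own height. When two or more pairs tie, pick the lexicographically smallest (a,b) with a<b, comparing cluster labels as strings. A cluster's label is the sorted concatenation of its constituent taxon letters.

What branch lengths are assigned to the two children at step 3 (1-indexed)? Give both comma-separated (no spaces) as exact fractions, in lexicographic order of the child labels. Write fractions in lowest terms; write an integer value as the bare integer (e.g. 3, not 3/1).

3,3

iteration 1: select D,M (d=4); attach at lengths (2, 2); label the merged cluster DM
  updated: d(A,DM)=33/2, d(DM,S)=33/2, d(DM,T)=14, d(DM,U)=31/2, d(DM,W)=18, d(DM,Z)=21
iteration 2: select S,T (d=5); attach at lengths (5/2, 5/2); label the merged cluster ST
  updated: d(A,ST)=27/2, d(DM,ST)=61/4, d(ST,U)=41/2, d(ST,W)=25/2, d(ST,Z)=33/2
iteration 3: select A,W (d=6); attach at lengths (3, 3); label the merged cluster AW
  updated: d(AW,DM)=69/4, d(AW,ST)=13, d(AW,U)=34, d(AW,Z)=55/2
iteration 4: select AW,ST (d=13); attach at lengths (7/2, 4); label the merged cluster ASTW
  updated: d(ASTW,DM)=65/4, d(ASTW,U)=109/4, d(ASTW,Z)=22
iteration 5: select DM,U (d=31/2); attach at lengths (23/4, 31/4); label the merged cluster DMU
  updated: d(ASTW,DMU)=239/12, d(DMU,Z)=62/3
iteration 6: select ASTW,DMU (d=239/12); attach at lengths (83/24, 53/24); label the merged cluster ADMSTUW
  updated: d(ADMSTUW,Z)=150/7
iteration 7: select ADMSTUW,Z (d=150/7); attach at lengths (127/168, 75/7); label the merged cluster ADMSTUWZ
final tree: ((((A:3,W:3):7/2,(S:5/2,T:5/2):4):83/24,((D:2,M:2):23/4,U:31/4):53/24):127/168,Z:75/7)
total length: 8927/168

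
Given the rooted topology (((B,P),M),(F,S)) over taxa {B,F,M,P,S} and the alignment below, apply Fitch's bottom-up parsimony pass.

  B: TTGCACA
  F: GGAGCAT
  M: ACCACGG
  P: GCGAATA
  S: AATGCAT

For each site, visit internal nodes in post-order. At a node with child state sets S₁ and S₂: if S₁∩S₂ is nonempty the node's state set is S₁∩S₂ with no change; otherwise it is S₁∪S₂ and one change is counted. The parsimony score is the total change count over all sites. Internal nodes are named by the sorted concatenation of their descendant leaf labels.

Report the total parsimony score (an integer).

[col 0] BP: children B:{T}, P:{G} ∪→ {G,T}; cost 1
[col 0] BMP: children BP:{G,T}, M:{A} ∪→ {A,G,T}; cost 1
[col 0] FS: children F:{G}, S:{A} ∪→ {A,G}; cost 1
[col 0] BFMPS: children BMP:{A,G,T}, FS:{A,G} ∩→ {A,G}; cost 0
[col 1] BP: children B:{T}, P:{C} ∪→ {C,T}; cost 1
[col 1] BMP: children BP:{C,T}, M:{C} ∩→ {C}; cost 0
[col 1] FS: children F:{G}, S:{A} ∪→ {A,G}; cost 1
[col 1] BFMPS: children BMP:{C}, FS:{A,G} ∪→ {A,C,G}; cost 1
[col 2] BP: children B:{G}, P:{G} ∩→ {G}; cost 0
[col 2] BMP: children BP:{G}, M:{C} ∪→ {C,G}; cost 1
[col 2] FS: children F:{A}, S:{T} ∪→ {A,T}; cost 1
[col 2] BFMPS: children BMP:{C,G}, FS:{A,T} ∪→ {A,C,G,T}; cost 1
[col 3] BP: children B:{C}, P:{A} ∪→ {A,C}; cost 1
[col 3] BMP: children BP:{A,C}, M:{A} ∩→ {A}; cost 0
[col 3] FS: children F:{G}, S:{G} ∩→ {G}; cost 0
[col 3] BFMPS: children BMP:{A}, FS:{G} ∪→ {A,G}; cost 1
[col 4] BP: children B:{A}, P:{A} ∩→ {A}; cost 0
[col 4] BMP: children BP:{A}, M:{C} ∪→ {A,C}; cost 1
[col 4] FS: children F:{C}, S:{C} ∩→ {C}; cost 0
[col 4] BFMPS: children BMP:{A,C}, FS:{C} ∩→ {C}; cost 0
[col 5] BP: children B:{C}, P:{T} ∪→ {C,T}; cost 1
[col 5] BMP: children BP:{C,T}, M:{G} ∪→ {C,G,T}; cost 1
[col 5] FS: children F:{A}, S:{A} ∩→ {A}; cost 0
[col 5] BFMPS: children BMP:{C,G,T}, FS:{A} ∪→ {A,C,G,T}; cost 1
[col 6] BP: children B:{A}, P:{A} ∩→ {A}; cost 0
[col 6] BMP: children BP:{A}, M:{G} ∪→ {A,G}; cost 1
[col 6] FS: children F:{T}, S:{T} ∩→ {T}; cost 0
[col 6] BFMPS: children BMP:{A,G}, FS:{T} ∪→ {A,G,T}; cost 1
per-site changes: [3, 3, 3, 2, 1, 3, 2]; total = 17

17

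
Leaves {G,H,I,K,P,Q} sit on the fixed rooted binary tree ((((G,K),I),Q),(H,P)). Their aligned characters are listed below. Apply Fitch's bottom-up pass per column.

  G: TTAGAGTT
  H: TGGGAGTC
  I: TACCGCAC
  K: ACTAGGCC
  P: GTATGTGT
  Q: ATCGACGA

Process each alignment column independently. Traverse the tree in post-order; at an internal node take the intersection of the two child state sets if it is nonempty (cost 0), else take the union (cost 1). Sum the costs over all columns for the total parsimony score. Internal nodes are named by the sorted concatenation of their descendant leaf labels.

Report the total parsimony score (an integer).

site 0, node GK: G={T} ∪ K={A} → {A,T} (+1)
site 0, node GIK: GK={A,T} ∩ I={T} → {T} (+0)
site 0, node GIKQ: GIK={T} ∪ Q={A} → {A,T} (+1)
site 0, node HP: H={T} ∪ P={G} → {G,T} (+1)
site 0, node GHIKPQ: GIKQ={A,T} ∩ HP={G,T} → {T} (+0)
site 1, node GK: G={T} ∪ K={C} → {C,T} (+1)
site 1, node GIK: GK={C,T} ∪ I={A} → {A,C,T} (+1)
site 1, node GIKQ: GIK={A,C,T} ∩ Q={T} → {T} (+0)
site 1, node HP: H={G} ∪ P={T} → {G,T} (+1)
site 1, node GHIKPQ: GIKQ={T} ∩ HP={G,T} → {T} (+0)
site 2, node GK: G={A} ∪ K={T} → {A,T} (+1)
site 2, node GIK: GK={A,T} ∪ I={C} → {A,C,T} (+1)
site 2, node GIKQ: GIK={A,C,T} ∩ Q={C} → {C} (+0)
site 2, node HP: H={G} ∪ P={A} → {A,G} (+1)
site 2, node GHIKPQ: GIKQ={C} ∪ HP={A,G} → {A,C,G} (+1)
site 3, node GK: G={G} ∪ K={A} → {A,G} (+1)
site 3, node GIK: GK={A,G} ∪ I={C} → {A,C,G} (+1)
site 3, node GIKQ: GIK={A,C,G} ∩ Q={G} → {G} (+0)
site 3, node HP: H={G} ∪ P={T} → {G,T} (+1)
site 3, node GHIKPQ: GIKQ={G} ∩ HP={G,T} → {G} (+0)
site 4, node GK: G={A} ∪ K={G} → {A,G} (+1)
site 4, node GIK: GK={A,G} ∩ I={G} → {G} (+0)
site 4, node GIKQ: GIK={G} ∪ Q={A} → {A,G} (+1)
site 4, node HP: H={A} ∪ P={G} → {A,G} (+1)
site 4, node GHIKPQ: GIKQ={A,G} ∩ HP={A,G} → {A,G} (+0)
site 5, node GK: G={G} ∩ K={G} → {G} (+0)
site 5, node GIK: GK={G} ∪ I={C} → {C,G} (+1)
site 5, node GIKQ: GIK={C,G} ∩ Q={C} → {C} (+0)
site 5, node HP: H={G} ∪ P={T} → {G,T} (+1)
site 5, node GHIKPQ: GIKQ={C} ∪ HP={G,T} → {C,G,T} (+1)
site 6, node GK: G={T} ∪ K={C} → {C,T} (+1)
site 6, node GIK: GK={C,T} ∪ I={A} → {A,C,T} (+1)
site 6, node GIKQ: GIK={A,C,T} ∪ Q={G} → {A,C,G,T} (+1)
site 6, node HP: H={T} ∪ P={G} → {G,T} (+1)
site 6, node GHIKPQ: GIKQ={A,C,G,T} ∩ HP={G,T} → {G,T} (+0)
site 7, node GK: G={T} ∪ K={C} → {C,T} (+1)
site 7, node GIK: GK={C,T} ∩ I={C} → {C} (+0)
site 7, node GIKQ: GIK={C} ∪ Q={A} → {A,C} (+1)
site 7, node HP: H={C} ∪ P={T} → {C,T} (+1)
site 7, node GHIKPQ: GIKQ={A,C} ∩ HP={C,T} → {C} (+0)
per-site changes: [3, 3, 4, 3, 3, 3, 4, 3]; total = 26

26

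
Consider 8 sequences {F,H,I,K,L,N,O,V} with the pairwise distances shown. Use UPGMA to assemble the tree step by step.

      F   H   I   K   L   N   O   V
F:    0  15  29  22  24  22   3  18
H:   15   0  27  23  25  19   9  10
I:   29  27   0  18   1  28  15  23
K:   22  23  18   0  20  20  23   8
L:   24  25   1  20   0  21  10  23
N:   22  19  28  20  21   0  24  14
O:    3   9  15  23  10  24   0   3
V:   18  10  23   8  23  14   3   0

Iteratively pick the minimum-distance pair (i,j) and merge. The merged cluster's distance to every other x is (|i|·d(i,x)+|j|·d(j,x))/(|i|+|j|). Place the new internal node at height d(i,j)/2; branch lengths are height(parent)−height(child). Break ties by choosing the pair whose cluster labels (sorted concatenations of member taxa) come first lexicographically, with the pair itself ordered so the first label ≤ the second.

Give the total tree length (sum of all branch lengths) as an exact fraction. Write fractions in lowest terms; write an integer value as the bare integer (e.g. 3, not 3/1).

781/15

1. join I+L (d=1) ⇒ IL; edges |I|=1/2, |L|=1/2
  updated: d(F,IL)=53/2, d(H,IL)=26, d(IL,K)=19, d(IL,N)=49/2, d(IL,O)=25/2, d(IL,V)=23
2. join F+O (d=3) ⇒ FO; edges |F|=3/2, |O|=3/2
  updated: d(FO,H)=12, d(FO,IL)=39/2, d(FO,K)=45/2, d(FO,N)=23, d(FO,V)=21/2
3. join K+V (d=8) ⇒ KV; edges |K|=4, |V|=4
  updated: d(FO,KV)=33/2, d(H,KV)=33/2, d(IL,KV)=21, d(KV,N)=17
4. join FO+H (d=12) ⇒ FHO; edges |FO|=9/2, |H|=6
  updated: d(FHO,IL)=65/3, d(FHO,KV)=33/2, d(FHO,N)=65/3
5. join FHO+KV (d=33/2) ⇒ FHKOV; edges |FHO|=9/4, |KV|=17/4
  updated: d(FHKOV,IL)=107/5, d(FHKOV,N)=99/5
6. join FHKOV+N (d=99/5) ⇒ FHKNOV; edges |FHKOV|=33/20, |N|=99/10
  updated: d(FHKNOV,IL)=263/12
7. join FHKNOV+IL (d=263/12) ⇒ FHIKLNOV; edges |FHKNOV|=127/120, |IL|=251/24
final tree: (((((F:3/2,O:3/2):9/2,H:6):9/4,(K:4,V:4):17/4):33/20,N:99/10):127/120,(I:1/2,L:1/2):251/24)
total length: 781/15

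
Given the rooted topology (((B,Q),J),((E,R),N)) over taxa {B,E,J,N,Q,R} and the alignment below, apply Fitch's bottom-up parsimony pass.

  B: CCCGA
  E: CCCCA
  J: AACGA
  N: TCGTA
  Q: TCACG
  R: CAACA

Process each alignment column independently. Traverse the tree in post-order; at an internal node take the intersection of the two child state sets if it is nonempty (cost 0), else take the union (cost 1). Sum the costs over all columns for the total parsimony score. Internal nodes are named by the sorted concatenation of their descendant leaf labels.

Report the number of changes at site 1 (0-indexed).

2

site 0, node BQ: B={C} ∪ Q={T} → {C,T} (+1)
site 0, node BJQ: BQ={C,T} ∪ J={A} → {A,C,T} (+1)
site 0, node ER: E={C} ∩ R={C} → {C} (+0)
site 0, node ENR: ER={C} ∪ N={T} → {C,T} (+1)
site 0, node BEJNQR: BJQ={A,C,T} ∩ ENR={C,T} → {C,T} (+0)
site 1, node BQ: B={C} ∩ Q={C} → {C} (+0)
site 1, node BJQ: BQ={C} ∪ J={A} → {A,C} (+1)
site 1, node ER: E={C} ∪ R={A} → {A,C} (+1)
site 1, node ENR: ER={A,C} ∩ N={C} → {C} (+0)
site 1, node BEJNQR: BJQ={A,C} ∩ ENR={C} → {C} (+0)
site 2, node BQ: B={C} ∪ Q={A} → {A,C} (+1)
site 2, node BJQ: BQ={A,C} ∩ J={C} → {C} (+0)
site 2, node ER: E={C} ∪ R={A} → {A,C} (+1)
site 2, node ENR: ER={A,C} ∪ N={G} → {A,C,G} (+1)
site 2, node BEJNQR: BJQ={C} ∩ ENR={A,C,G} → {C} (+0)
site 3, node BQ: B={G} ∪ Q={C} → {C,G} (+1)
site 3, node BJQ: BQ={C,G} ∩ J={G} → {G} (+0)
site 3, node ER: E={C} ∩ R={C} → {C} (+0)
site 3, node ENR: ER={C} ∪ N={T} → {C,T} (+1)
site 3, node BEJNQR: BJQ={G} ∪ ENR={C,T} → {C,G,T} (+1)
site 4, node BQ: B={A} ∪ Q={G} → {A,G} (+1)
site 4, node BJQ: BQ={A,G} ∩ J={A} → {A} (+0)
site 4, node ER: E={A} ∩ R={A} → {A} (+0)
site 4, node ENR: ER={A} ∩ N={A} → {A} (+0)
site 4, node BEJNQR: BJQ={A} ∩ ENR={A} → {A} (+0)
per-site changes: [3, 2, 3, 3, 1]; total = 12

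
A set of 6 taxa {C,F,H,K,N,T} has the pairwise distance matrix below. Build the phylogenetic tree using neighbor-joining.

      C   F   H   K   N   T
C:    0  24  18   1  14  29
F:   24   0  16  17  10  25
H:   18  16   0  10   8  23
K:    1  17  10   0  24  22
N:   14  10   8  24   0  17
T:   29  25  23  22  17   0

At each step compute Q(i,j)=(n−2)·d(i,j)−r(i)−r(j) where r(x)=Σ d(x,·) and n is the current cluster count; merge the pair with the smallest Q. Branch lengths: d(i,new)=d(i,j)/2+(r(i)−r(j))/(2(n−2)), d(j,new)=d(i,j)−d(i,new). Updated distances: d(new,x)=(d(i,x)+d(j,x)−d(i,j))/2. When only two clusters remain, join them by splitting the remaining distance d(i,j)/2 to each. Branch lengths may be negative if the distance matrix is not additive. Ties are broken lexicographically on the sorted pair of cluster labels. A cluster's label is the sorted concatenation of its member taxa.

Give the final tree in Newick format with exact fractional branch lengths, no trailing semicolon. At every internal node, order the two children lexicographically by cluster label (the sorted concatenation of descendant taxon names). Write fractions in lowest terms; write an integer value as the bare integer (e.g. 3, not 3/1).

(((((C:2,K:-1):19/2,H:4):41/16,T:235/16):21/16,F:131/16):29/32,N:29/32)

step 1: merge (C,K) at d=1, Q=-156; branch lengths C→2, K→-1; new cluster CK
  updated: d(CK,F)=20, d(CK,H)=27/2, d(CK,N)=37/2, d(CK,T)=25
step 2: merge (CK,H) at d=27/2, Q=-97; branch lengths CK→19/2, H→4; new cluster CHK
  updated: d(CHK,F)=45/4, d(CHK,N)=13/2, d(CHK,T)=69/4
step 3: merge (CHK,T) at d=69/4, Q=-239/4; branch lengths CHK→41/16, T→235/16; new cluster CHKT
  updated: d(CHKT,F)=19/2, d(CHKT,N)=25/8
step 4: merge (CHKT,F) at d=19/2, Q=-181/8; branch lengths CHKT→21/16, F→131/16; new cluster CFHKT
  updated: d(CFHKT,N)=29/16
step 5: merge (CFHKT,N) at d=29/16; branch lengths CFHKT→29/32, N→29/32; new cluster CFHKNT
final tree: (((((C:2,K:-1):19/2,H:4):41/16,T:235/16):21/16,F:131/16):29/32,N:29/32)
total length: 689/16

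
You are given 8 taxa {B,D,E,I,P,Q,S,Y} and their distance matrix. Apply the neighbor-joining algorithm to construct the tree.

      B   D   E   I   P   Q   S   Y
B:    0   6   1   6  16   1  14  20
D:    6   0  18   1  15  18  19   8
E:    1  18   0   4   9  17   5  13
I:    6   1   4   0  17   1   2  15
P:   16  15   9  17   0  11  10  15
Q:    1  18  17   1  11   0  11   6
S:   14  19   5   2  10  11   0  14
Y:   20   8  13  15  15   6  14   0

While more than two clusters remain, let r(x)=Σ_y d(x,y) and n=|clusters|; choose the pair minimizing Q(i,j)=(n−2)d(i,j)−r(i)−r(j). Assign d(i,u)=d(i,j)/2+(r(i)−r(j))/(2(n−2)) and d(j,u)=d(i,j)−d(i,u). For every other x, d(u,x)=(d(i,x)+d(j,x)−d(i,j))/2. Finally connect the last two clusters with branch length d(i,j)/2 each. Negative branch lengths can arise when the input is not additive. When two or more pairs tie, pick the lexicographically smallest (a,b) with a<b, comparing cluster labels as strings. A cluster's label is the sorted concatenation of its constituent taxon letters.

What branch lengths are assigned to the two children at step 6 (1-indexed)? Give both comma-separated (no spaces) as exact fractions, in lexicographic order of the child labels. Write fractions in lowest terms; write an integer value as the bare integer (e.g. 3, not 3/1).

33/32,125/32

step 1: merge (D,Y) at d=8, Q=-128; branch lengths D→7/2, Y→9/2; new cluster DY
  updated: d(B,DY)=9, d(DY,E)=23/2, d(DY,I)=4, d(DY,P)=11, d(DY,Q)=8, d(DY,S)=25/2
step 2: merge (B,Q) at d=1, Q=-91; branch lengths B→3/10, Q→7/10; new cluster BQ
  updated: d(BQ,DY)=8, d(BQ,E)=17/2, d(BQ,I)=3, d(BQ,P)=13, d(BQ,S)=12
step 3: merge (I,S) at d=2, Q=-127/2; branch lengths I→-7/16, S→39/16; new cluster IS
  updated: d(BQ,IS)=13/2, d(DY,IS)=29/4, d(E,IS)=7/2, d(IS,P)=25/2
step 4: merge (E,IS) at d=7/2, Q=-207/4; branch lengths E→53/24, IS→31/24; new cluster EIS
  updated: d(BQ,EIS)=23/4, d(DY,EIS)=61/8, d(EIS,P)=9
step 5: merge (BQ,EIS) at d=23/4, Q=-301/8; branch lengths BQ→127/32, EIS→57/32; new cluster BEIQS
  updated: d(BEIQS,DY)=79/16, d(BEIQS,P)=65/8
step 6: merge (BEIQS,DY) at d=79/16, Q=-385/16; branch lengths BEIQS→33/32, DY→125/32; new cluster BDEIQSY
  updated: d(BDEIQSY,P)=227/32
step 7: merge (BDEIQSY,P) at d=227/32; branch lengths BDEIQSY→227/64, P→227/64; new cluster BDEIPQSY
final tree: ((((B:3/10,Q:7/10):127/32,(E:53/24,(I:-7/16,S:39/16):31/24):57/32):33/32,(D:7/2,Y:9/2):125/32):227/64,P:227/64)
total length: 1033/32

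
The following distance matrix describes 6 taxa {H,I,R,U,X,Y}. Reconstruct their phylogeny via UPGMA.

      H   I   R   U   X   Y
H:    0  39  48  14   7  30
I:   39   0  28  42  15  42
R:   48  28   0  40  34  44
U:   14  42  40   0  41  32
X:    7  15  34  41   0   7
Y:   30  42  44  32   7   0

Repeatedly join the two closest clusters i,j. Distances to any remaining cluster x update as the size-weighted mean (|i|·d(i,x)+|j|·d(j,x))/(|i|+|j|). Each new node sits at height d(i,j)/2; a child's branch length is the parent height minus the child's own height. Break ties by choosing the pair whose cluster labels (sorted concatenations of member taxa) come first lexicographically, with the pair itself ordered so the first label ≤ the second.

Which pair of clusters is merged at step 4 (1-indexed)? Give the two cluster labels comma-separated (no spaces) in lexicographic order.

1. join H+X (d=7) ⇒ HX; edges |H|=7/2, |X|=7/2
  updated: d(HX,I)=27, d(HX,R)=41, d(HX,U)=55/2, d(HX,Y)=37/2
2. join HX+Y (d=37/2) ⇒ HXY; edges |HX|=23/4, |Y|=37/4
  updated: d(HXY,I)=32, d(HXY,R)=42, d(HXY,U)=29
3. join I+R (d=28) ⇒ IR; edges |I|=14, |R|=14
  updated: d(HXY,IR)=37, d(IR,U)=41
4. join HXY+U (d=29) ⇒ HUXY; edges |HXY|=21/4, |U|=29/2
  updated: d(HUXY,IR)=38
5. join HUXY+IR (d=38) ⇒ HIRUXY; edges |HUXY|=9/2, |IR|=5
final tree: ((((H:7/2,X:7/2):23/4,Y:37/4):21/4,U:29/2):9/2,(I:14,R:14):5)
total length: 317/4

HXY,U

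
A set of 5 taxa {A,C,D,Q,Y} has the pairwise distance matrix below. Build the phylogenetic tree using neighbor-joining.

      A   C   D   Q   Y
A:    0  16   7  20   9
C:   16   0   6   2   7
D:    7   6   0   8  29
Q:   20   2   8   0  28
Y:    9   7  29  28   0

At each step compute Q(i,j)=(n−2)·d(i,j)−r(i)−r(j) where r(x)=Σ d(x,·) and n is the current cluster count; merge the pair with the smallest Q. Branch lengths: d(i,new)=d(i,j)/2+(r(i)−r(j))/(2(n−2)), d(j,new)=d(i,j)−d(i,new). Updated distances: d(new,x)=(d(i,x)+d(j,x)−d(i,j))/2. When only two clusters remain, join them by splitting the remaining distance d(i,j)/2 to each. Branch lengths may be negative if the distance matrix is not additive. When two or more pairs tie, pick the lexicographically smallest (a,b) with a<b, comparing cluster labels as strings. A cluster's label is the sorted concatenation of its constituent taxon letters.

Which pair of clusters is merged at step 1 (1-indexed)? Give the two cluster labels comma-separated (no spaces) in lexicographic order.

A,Y

1. join A+Y (d=9, Q=-98) ⇒ AY; edges |A|=1, |Y|=8
  updated: d(AY,C)=7, d(AY,D)=27/2, d(AY,Q)=39/2
2. join AY+C (d=7, Q=-41) ⇒ ACY; edges |AY|=39/4, |C|=-11/4
  updated: d(ACY,D)=25/4, d(ACY,Q)=29/4
3. join ACY+D (d=25/4, Q=-43/2) ⇒ ACDY; edges |ACY|=11/4, |D|=7/2
  updated: d(ACDY,Q)=9/2
4. join ACDY+Q (d=9/2) ⇒ ACDQY; edges |ACDY|=9/4, |Q|=9/4
final tree: ((((A:1,Y:8):39/4,C:-11/4):11/4,D:7/2):9/4,Q:9/4)
total length: 107/4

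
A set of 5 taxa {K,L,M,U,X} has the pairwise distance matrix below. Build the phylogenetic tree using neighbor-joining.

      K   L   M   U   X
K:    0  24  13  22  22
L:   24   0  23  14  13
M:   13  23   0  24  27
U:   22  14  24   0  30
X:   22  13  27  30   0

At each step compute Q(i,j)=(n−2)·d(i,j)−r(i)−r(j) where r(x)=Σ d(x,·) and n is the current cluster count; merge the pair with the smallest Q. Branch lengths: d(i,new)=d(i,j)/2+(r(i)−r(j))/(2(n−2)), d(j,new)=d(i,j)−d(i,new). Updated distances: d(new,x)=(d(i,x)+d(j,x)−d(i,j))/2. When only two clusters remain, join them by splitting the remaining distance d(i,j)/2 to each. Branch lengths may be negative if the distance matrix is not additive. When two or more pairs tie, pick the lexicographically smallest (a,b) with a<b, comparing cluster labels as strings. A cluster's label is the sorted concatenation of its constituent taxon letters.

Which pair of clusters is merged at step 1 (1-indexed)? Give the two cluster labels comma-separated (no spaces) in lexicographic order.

1. join K+M (d=13, Q=-129) ⇒ KM; edges |K|=11/2, |M|=15/2
  updated: d(KM,L)=17, d(KM,U)=33/2, d(KM,X)=18
2. join KM+U (d=33/2, Q=-79) ⇒ KMU; edges |KM|=6, |U|=21/2
  updated: d(KMU,L)=29/4, d(KMU,X)=63/4
3. join KMU+L (d=29/4, Q=-36) ⇒ KLMU; edges |KMU|=5, |L|=9/4
  updated: d(KLMU,X)=43/4
4. join KLMU+X (d=43/4) ⇒ KLMUX; edges |KLMU|=43/8, |X|=43/8
final tree: ((((K:11/2,M:15/2):6,U:21/2):5,L:9/4):43/8,X:43/8)
total length: 95/2

K,M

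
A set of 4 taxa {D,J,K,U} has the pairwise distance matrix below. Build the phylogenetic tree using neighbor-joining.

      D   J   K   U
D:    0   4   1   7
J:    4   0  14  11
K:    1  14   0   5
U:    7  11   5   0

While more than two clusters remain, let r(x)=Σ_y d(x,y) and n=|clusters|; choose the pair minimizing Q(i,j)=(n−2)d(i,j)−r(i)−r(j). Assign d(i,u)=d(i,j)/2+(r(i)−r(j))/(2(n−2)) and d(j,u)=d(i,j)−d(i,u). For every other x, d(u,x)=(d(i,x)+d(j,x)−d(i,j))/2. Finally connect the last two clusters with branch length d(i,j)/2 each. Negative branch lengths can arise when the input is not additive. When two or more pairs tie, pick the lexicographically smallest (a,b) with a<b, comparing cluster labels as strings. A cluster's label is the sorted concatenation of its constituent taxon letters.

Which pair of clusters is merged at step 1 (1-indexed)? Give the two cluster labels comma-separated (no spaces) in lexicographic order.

D,J

1. join D+J (d=4, Q=-33) ⇒ DJ; edges |D|=-9/4, |J|=25/4
  updated: d(DJ,K)=11/2, d(DJ,U)=7
2. join DJ+K (d=11/2, Q=-35/2) ⇒ DJK; edges |DJ|=15/4, |K|=7/4
  updated: d(DJK,U)=13/4
3. join DJK+U (d=13/4) ⇒ DJKU; edges |DJK|=13/8, |U|=13/8
final tree: (((D:-9/4,J:25/4):15/4,K:7/4):13/8,U:13/8)
total length: 51/4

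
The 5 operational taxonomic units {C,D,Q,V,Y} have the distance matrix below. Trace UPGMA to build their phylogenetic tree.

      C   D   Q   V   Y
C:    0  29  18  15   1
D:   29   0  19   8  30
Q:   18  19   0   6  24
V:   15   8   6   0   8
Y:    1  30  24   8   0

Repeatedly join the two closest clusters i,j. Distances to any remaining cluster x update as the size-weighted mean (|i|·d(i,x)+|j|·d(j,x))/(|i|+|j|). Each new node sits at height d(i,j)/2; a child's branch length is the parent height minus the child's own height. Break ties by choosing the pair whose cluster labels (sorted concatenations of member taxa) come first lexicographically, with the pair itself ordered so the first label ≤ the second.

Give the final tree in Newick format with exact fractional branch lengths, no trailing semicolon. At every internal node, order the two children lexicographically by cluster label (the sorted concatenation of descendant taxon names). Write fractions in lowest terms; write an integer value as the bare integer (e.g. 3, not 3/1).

iteration 1: select C,Y (d=1); attach at lengths (1/2, 1/2); label the merged cluster CY
  updated: d(CY,D)=59/2, d(CY,Q)=21, d(CY,V)=23/2
iteration 2: select Q,V (d=6); attach at lengths (3, 3); label the merged cluster QV
  updated: d(CY,QV)=65/4, d(D,QV)=27/2
iteration 3: select D,QV (d=27/2); attach at lengths (27/4, 15/4); label the merged cluster DQV
  updated: d(CY,DQV)=62/3
iteration 4: select CY,DQV (d=62/3); attach at lengths (59/6, 43/12); label the merged cluster CDQVY
final tree: ((C:1/2,Y:1/2):59/6,(D:27/4,(Q:3,V:3):15/4):43/12)
total length: 371/12

((C:1/2,Y:1/2):59/6,(D:27/4,(Q:3,V:3):15/4):43/12)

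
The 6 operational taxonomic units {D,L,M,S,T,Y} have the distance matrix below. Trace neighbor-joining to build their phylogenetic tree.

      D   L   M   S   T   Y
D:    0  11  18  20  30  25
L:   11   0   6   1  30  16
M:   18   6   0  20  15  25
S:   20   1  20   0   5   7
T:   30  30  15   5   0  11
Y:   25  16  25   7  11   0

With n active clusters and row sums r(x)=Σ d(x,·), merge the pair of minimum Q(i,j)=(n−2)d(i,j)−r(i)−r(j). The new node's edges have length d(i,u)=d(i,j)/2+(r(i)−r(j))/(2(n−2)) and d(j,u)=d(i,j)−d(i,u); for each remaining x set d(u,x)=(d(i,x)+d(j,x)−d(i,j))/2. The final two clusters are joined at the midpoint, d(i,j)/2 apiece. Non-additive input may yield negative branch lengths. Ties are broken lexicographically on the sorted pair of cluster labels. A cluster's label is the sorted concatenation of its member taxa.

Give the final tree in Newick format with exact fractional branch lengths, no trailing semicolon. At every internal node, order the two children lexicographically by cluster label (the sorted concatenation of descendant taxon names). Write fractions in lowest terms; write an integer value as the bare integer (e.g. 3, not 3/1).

step 1: merge (T,Y) at d=11, Q=-131; branch lengths T→51/8, Y→37/8; new cluster TY
  updated: d(D,TY)=22, d(L,TY)=35/2, d(M,TY)=29/2, d(S,TY)=1/2
step 2: merge (S,TY) at d=1/2, Q=-189/2; branch lengths S→-23/12, TY→29/12; new cluster STY
  updated: d(D,STY)=83/4, d(L,STY)=9, d(M,STY)=17
step 3: merge (D,STY) at d=83/4, Q=-55; branch lengths D→89/8, STY→77/8; new cluster DSTY
  updated: d(DSTY,L)=-3/8, d(DSTY,M)=57/8
step 4: merge (DSTY,L) at d=-3/8, Q=-51/4; branch lengths DSTY→3/8, L→-3/4; new cluster DLSTY
  updated: d(DLSTY,M)=27/4
step 5: merge (DLSTY,M) at d=27/4; branch lengths DLSTY→27/8, M→27/8; new cluster DLMSTY
final tree: (((D:89/8,(S:-23/12,(T:51/8,Y:37/8):29/12):77/8):3/8,L:-3/4):27/8,M:27/8)
total length: 309/8

(((D:89/8,(S:-23/12,(T:51/8,Y:37/8):29/12):77/8):3/8,L:-3/4):27/8,M:27/8)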